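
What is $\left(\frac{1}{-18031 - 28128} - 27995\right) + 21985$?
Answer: $- \frac{277415591}{46159} \approx -6010.0$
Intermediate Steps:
$\left(\frac{1}{-18031 - 28128} - 27995\right) + 21985 = \left(\frac{1}{-46159} - 27995\right) + 21985 = \left(- \frac{1}{46159} - 27995\right) + 21985 = - \frac{1292221206}{46159} + 21985 = - \frac{277415591}{46159}$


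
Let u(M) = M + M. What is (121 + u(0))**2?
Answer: 14641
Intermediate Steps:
u(M) = 2*M
(121 + u(0))**2 = (121 + 2*0)**2 = (121 + 0)**2 = 121**2 = 14641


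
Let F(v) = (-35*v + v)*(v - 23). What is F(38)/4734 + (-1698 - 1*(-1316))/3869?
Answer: -12798268/3052641 ≈ -4.1925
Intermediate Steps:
F(v) = -34*v*(-23 + v) (F(v) = (-34*v)*(-23 + v) = -34*v*(-23 + v))
F(38)/4734 + (-1698 - 1*(-1316))/3869 = (34*38*(23 - 1*38))/4734 + (-1698 - 1*(-1316))/3869 = (34*38*(23 - 38))*(1/4734) + (-1698 + 1316)*(1/3869) = (34*38*(-15))*(1/4734) - 382*1/3869 = -19380*1/4734 - 382/3869 = -3230/789 - 382/3869 = -12798268/3052641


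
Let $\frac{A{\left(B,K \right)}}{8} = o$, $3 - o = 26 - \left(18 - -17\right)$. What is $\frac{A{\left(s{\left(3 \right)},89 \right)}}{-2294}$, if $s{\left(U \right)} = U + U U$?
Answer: $- \frac{48}{1147} \approx -0.041848$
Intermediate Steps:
$s{\left(U \right)} = U + U^{2}$
$o = 12$ ($o = 3 - \left(26 - \left(18 - -17\right)\right) = 3 - \left(26 - \left(18 + 17\right)\right) = 3 - \left(26 - 35\right) = 3 - -9 = 3 + 9 = 12$)
$A{\left(B,K \right)} = 96$ ($A{\left(B,K \right)} = 8 \cdot 12 = 96$)
$\frac{A{\left(s{\left(3 \right)},89 \right)}}{-2294} = \frac{96}{-2294} = 96 \left(- \frac{1}{2294}\right) = - \frac{48}{1147}$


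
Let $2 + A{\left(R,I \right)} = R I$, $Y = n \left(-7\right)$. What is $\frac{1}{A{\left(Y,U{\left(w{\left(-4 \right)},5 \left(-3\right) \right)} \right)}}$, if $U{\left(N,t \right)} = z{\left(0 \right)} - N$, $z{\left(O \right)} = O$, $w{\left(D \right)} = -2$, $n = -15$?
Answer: $\frac{1}{208} \approx 0.0048077$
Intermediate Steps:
$U{\left(N,t \right)} = - N$ ($U{\left(N,t \right)} = 0 - N = - N$)
$Y = 105$ ($Y = \left(-15\right) \left(-7\right) = 105$)
$A{\left(R,I \right)} = -2 + I R$ ($A{\left(R,I \right)} = -2 + R I = -2 + I R$)
$\frac{1}{A{\left(Y,U{\left(w{\left(-4 \right)},5 \left(-3\right) \right)} \right)}} = \frac{1}{-2 + \left(-1\right) \left(-2\right) 105} = \frac{1}{-2 + 2 \cdot 105} = \frac{1}{-2 + 210} = \frac{1}{208}$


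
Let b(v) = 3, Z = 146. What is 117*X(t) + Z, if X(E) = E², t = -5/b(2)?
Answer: 471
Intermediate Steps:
t = -5/3 ≈ -1.6667
117*X(t) + Z = 117*(-5/3)² + 146 = 117*(25/9) + 146 = 325 + 146 = 471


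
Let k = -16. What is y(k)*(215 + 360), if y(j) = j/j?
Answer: 575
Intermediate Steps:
y(j) = 1
y(k)*(215 + 360) = 1*(215 + 360) = 1*575 = 575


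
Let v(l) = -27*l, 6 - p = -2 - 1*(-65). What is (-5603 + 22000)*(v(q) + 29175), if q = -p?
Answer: 453147492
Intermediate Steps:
p = -57 (p = 6 - (-2 - 1*(-65)) = 6 - (-2 + 65) = 6 - 1*63 = 6 - 63 = -57)
q = 57 (q = -1*(-57) = 57)
(-5603 + 22000)*(v(q) + 29175) = (-5603 + 22000)*(-27*57 + 29175) = 16397*(-1539 + 29175) = 16397*27636 = 453147492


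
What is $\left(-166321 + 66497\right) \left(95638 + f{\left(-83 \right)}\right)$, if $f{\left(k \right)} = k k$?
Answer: $-10234655248$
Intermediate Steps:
$f{\left(k \right)} = k^{2}$
$\left(-166321 + 66497\right) \left(95638 + f{\left(-83 \right)}\right) = \left(-166321 + 66497\right) \left(95638 + \left(-83\right)^{2}\right) = - 99824 \left(95638 + 6889\right) = \left(-99824\right) 102527 = -10234655248$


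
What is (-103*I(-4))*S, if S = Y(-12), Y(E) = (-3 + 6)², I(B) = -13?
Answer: 12051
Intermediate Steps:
Y(E) = 9 (Y(E) = 3² = 9)
S = 9
(-103*I(-4))*S = -103*(-13)*9 = 1339*9 = 12051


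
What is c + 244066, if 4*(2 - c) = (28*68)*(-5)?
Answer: 246448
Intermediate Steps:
c = 2382 (c = 2 - 28*68*(-5)/4 = 2 - 476*(-5) = 2 - ¼*(-9520) = 2 + 2380 = 2382)
c + 244066 = 2382 + 244066 = 246448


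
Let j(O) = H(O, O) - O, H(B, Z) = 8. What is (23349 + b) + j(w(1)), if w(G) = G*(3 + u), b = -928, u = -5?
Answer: 22431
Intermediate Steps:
w(G) = -2*G (w(G) = G*(3 - 5) = G*(-2) = -2*G)
j(O) = 8 - O
(23349 + b) + j(w(1)) = (23349 - 928) + (8 - (-2)) = 22421 + (8 - 1*(-2)) = 22421 + (8 + 2) = 22421 + 10 = 22431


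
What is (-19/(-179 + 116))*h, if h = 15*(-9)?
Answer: -285/7 ≈ -40.714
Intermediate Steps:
h = -135
(-19/(-179 + 116))*h = (-19/(-179 + 116))*(-135) = (-19/(-63))*(-135) = -1/63*(-19)*(-135) = (19/63)*(-135) = -285/7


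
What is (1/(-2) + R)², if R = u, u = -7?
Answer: 225/4 ≈ 56.250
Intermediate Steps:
R = -7
(1/(-2) + R)² = (1/(-2) - 7)² = (-½ - 7)² = (-15/2)² = 225/4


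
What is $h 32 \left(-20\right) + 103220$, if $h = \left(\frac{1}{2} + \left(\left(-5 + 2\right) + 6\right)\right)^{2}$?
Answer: $95380$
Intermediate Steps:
$h = \frac{49}{4}$ ($h = \left(\frac{1}{2} + \left(-3 + 6\right)\right)^{2} = \left(\frac{1}{2} + 3\right)^{2} = \left(\frac{7}{2}\right)^{2} = \frac{49}{4} \approx 12.25$)
$h 32 \left(-20\right) + 103220 = \frac{49}{4} \cdot 32 \left(-20\right) + 103220 = 392 \left(-20\right) + 103220 = -7840 + 103220 = 95380$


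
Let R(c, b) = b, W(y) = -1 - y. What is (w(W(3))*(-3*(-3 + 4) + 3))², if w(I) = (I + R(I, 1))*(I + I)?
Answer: 0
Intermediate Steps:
w(I) = 2*I*(1 + I) (w(I) = (I + 1)*(I + I) = (1 + I)*(2*I) = 2*I*(1 + I))
(w(W(3))*(-3*(-3 + 4) + 3))² = ((2*(-1 - 1*3)*(1 + (-1 - 1*3)))*(-3*(-3 + 4) + 3))² = ((2*(-1 - 3)*(1 + (-1 - 3)))*(-3*1 + 3))² = ((2*(-4)*(1 - 4))*(-3 + 3))² = ((2*(-4)*(-3))*0)² = (24*0)² = 0² = 0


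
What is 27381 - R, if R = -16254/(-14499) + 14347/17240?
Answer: 253471929461/9257880 ≈ 27379.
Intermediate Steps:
R = 18082819/9257880 (R = -16254*(-1/14499) + 14347*(1/17240) = 602/537 + 14347/17240 = 18082819/9257880 ≈ 1.9532)
27381 - R = 27381 - 1*18082819/9257880 = 27381 - 18082819/9257880 = 253471929461/9257880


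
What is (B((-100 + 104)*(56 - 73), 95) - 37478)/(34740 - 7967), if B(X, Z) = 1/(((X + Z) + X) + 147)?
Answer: -3972667/2837938 ≈ -1.3998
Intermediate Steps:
B(X, Z) = 1/(147 + Z + 2*X) (B(X, Z) = 1/((Z + 2*X) + 147) = 1/(147 + Z + 2*X))
(B((-100 + 104)*(56 - 73), 95) - 37478)/(34740 - 7967) = (1/(147 + 95 + 2*((-100 + 104)*(56 - 73))) - 37478)/(34740 - 7967) = (1/(147 + 95 + 2*(4*(-17))) - 37478)/26773 = (1/(147 + 95 + 2*(-68)) - 37478)*(1/26773) = (1/(147 + 95 - 136) - 37478)*(1/26773) = (1/106 - 37478)*(1/26773) = -3972667/106*1/26773 = -3972667/2837938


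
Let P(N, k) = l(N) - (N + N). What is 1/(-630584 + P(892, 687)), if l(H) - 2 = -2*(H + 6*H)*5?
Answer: -1/694806 ≈ -1.4392e-6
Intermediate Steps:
l(H) = 2 - 70*H (l(H) = 2 - 2*(H + 6*H)*5 = 2 - 14*H*5 = 2 - 70*H)
P(N, k) = 2 - 72*N (P(N, k) = (2 - 70*N) - (N + N) = (2 - 70*N) - 2*N = 2 - 72*N)
1/(-630584 + P(892, 687)) = 1/(-630584 + (2 - 72*892)) = 1/(-630584 + (2 - 64224)) = 1/(-630584 - 64222) = 1/(-694806) = -1/694806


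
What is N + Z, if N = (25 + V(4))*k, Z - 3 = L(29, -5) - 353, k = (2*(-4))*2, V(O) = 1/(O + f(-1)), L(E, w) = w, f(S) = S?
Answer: -2281/3 ≈ -760.33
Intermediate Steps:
V(O) = 1/(-1 + O) (V(O) = 1/(O - 1) = 1/(-1 + O))
k = -16 (k = -8*2 = -16)
Z = -355 (Z = 3 + (-5 - 353) = 3 - 358 = -355)
N = -1216/3 (N = (25 + 1/(-1 + 4))*(-16) = (25 + 1/3)*(-16) = (25 + ⅓)*(-16) = (76/3)*(-16) = -1216/3 ≈ -405.33)
N + Z = -1216/3 - 355 = -2281/3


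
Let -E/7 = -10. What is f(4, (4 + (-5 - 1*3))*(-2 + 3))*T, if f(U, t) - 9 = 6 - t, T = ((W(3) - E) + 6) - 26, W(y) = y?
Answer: -1653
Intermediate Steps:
E = 70 (E = -7*(-10) = 70)
T = -87 (T = ((3 - 1*70) + 6) - 26 = ((3 - 70) + 6) - 26 = (-67 + 6) - 26 = -61 - 26 = -87)
f(U, t) = 15 - t (f(U, t) = 9 + (6 - t) = 15 - t)
f(4, (4 + (-5 - 1*3))*(-2 + 3))*T = (15 - (4 + (-5 - 1*3))*(-2 + 3))*(-87) = (15 - (4 + (-5 - 3)))*(-87) = (15 - (4 - 8))*(-87) = (15 - (-4))*(-87) = (15 - 1*(-4))*(-87) = (15 + 4)*(-87) = 19*(-87) = -1653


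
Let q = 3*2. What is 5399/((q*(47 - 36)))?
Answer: 5399/66 ≈ 81.803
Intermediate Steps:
q = 6
5399/((q*(47 - 36))) = 5399/((6*(47 - 36))) = 5399/((6*11)) = 5399/66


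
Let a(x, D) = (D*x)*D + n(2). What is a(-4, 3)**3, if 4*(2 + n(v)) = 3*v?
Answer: -389017/8 ≈ -48627.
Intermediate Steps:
n(v) = -2 + 3*v/4 (n(v) = -2 + (3*v)/4 = -2 + 3*v/4)
a(x, D) = -1/2 + x*D**2 (a(x, D) = (D*x)*D + (-2 + (3/4)*2) = x*D**2 + (-2 + 3/2) = x*D**2 - 1/2 = -1/2 + x*D**2)
a(-4, 3)**3 = (-1/2 - 4*3**2)**3 = (-1/2 - 4*9)**3 = (-1/2 - 36)**3 = (-73/2)**3 = -389017/8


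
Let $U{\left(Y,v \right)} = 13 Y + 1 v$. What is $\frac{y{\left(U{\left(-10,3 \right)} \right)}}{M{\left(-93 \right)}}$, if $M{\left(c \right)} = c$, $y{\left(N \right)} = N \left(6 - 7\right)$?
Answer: $- \frac{127}{93} \approx -1.3656$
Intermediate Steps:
$U{\left(Y,v \right)} = v + 13 Y$ ($U{\left(Y,v \right)} = 13 Y + v = v + 13 Y$)
$y{\left(N \right)} = - N$ ($y{\left(N \right)} = N \left(-1\right) = - N$)
$\frac{y{\left(U{\left(-10,3 \right)} \right)}}{M{\left(-93 \right)}} = \frac{\left(-1\right) \left(3 + 13 \left(-10\right)\right)}{-93} = - (3 - 130) \left(- \frac{1}{93}\right) = \left(-1\right) \left(-127\right) \left(- \frac{1}{93}\right) = 127 \left(- \frac{1}{93}\right) = - \frac{127}{93}$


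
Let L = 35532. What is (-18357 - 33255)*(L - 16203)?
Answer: -997608348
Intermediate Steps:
(-18357 - 33255)*(L - 16203) = (-18357 - 33255)*(35532 - 16203) = -51612*19329 = -997608348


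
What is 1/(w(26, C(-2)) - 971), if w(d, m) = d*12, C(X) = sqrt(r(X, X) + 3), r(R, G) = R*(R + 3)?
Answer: -1/659 ≈ -0.0015175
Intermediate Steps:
r(R, G) = R*(3 + R)
C(X) = sqrt(3 + X*(3 + X)) (C(X) = sqrt(X*(3 + X) + 3) = sqrt(3 + X*(3 + X)))
w(d, m) = 12*d
1/(w(26, C(-2)) - 971) = 1/(12*26 - 971) = 1/(312 - 971) = 1/(-659) = -1/659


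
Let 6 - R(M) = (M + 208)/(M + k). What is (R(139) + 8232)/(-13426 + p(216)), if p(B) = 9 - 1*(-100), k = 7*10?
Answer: -1721395/2783253 ≈ -0.61848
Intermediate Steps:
k = 70
p(B) = 109 (p(B) = 9 + 100 = 109)
R(M) = 6 - (208 + M)/(70 + M) (R(M) = 6 - (M + 208)/(M + 70) = 6 - (208 + M)/(70 + M))
(R(139) + 8232)/(-13426 + p(216)) = ((212 + 5*139)/(70 + 139) + 8232)/(-13426 + 109) = ((212 + 695)/209 + 8232)/(-13317) = ((1/209)*907 + 8232)*(-1/13317) = (907/209 + 8232)*(-1/13317) = (1721395/209)*(-1/13317) = -1721395/2783253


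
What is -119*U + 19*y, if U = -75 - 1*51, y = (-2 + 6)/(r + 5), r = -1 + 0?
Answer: 15013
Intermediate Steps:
r = -1
y = 1 (y = (-2 + 6)/(-1 + 5) = 4/4 = 4*(1/4) = 1)
U = -126 (U = -75 - 51 = -126)
-119*U + 19*y = -119*(-126) + 19*1 = 14994 + 19 = 15013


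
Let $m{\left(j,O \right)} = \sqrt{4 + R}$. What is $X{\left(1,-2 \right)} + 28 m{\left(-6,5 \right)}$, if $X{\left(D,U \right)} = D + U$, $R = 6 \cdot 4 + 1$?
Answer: $-1 + 28 \sqrt{29} \approx 149.78$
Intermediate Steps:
$R = 25$ ($R = 24 + 1 = 25$)
$m{\left(j,O \right)} = \sqrt{29}$ ($m{\left(j,O \right)} = \sqrt{4 + 25} = \sqrt{29}$)
$X{\left(1,-2 \right)} + 28 m{\left(-6,5 \right)} = \left(1 - 2\right) + 28 \sqrt{29} = -1 + 28 \sqrt{29}$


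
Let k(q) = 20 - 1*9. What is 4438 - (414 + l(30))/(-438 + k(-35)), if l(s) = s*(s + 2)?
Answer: 1896400/427 ≈ 4441.2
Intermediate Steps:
k(q) = 11 (k(q) = 20 - 9 = 11)
l(s) = s*(2 + s)
4438 - (414 + l(30))/(-438 + k(-35)) = 4438 - (414 + 30*(2 + 30))/(-438 + 11) = 4438 - (414 + 30*32)/(-427) = 4438 - (414 + 960)*(-1)/427 = 4438 - 1374*(-1)/427 = 4438 - 1*(-1374/427) = 4438 + 1374/427 = 1896400/427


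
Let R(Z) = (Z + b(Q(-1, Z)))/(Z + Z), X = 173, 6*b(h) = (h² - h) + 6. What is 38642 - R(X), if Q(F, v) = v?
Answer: 20047498/519 ≈ 38627.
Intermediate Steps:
b(h) = 1 - h/6 + h²/6 (b(h) = ((h² - h) + 6)/6 = (6 + h² - h)/6 = 1 - h/6 + h²/6)
R(Z) = (1 + Z²/6 + 5*Z/6)/(2*Z) (R(Z) = (Z + (1 - Z/6 + Z²/6))/(Z + Z) = (1 + Z²/6 + 5*Z/6)/((2*Z)) = (1 + Z²/6 + 5*Z/6)*(1/(2*Z)) = (1 + Z²/6 + 5*Z/6)/(2*Z))
38642 - R(X) = 38642 - (6 + 173² + 5*173)/(12*173) = 38642 - (6 + 29929 + 865)/(12*173) = 38642 - 30800/(12*173) = 38642 - 1*7700/519 = 38642 - 7700/519 = 20047498/519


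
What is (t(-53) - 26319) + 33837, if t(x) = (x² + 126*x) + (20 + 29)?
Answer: 3698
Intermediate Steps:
t(x) = 49 + x² + 126*x (t(x) = (x² + 126*x) + 49 = 49 + x² + 126*x)
(t(-53) - 26319) + 33837 = ((49 + (-53)² + 126*(-53)) - 26319) + 33837 = ((49 + 2809 - 6678) - 26319) + 33837 = (-3820 - 26319) + 33837 = -30139 + 33837 = 3698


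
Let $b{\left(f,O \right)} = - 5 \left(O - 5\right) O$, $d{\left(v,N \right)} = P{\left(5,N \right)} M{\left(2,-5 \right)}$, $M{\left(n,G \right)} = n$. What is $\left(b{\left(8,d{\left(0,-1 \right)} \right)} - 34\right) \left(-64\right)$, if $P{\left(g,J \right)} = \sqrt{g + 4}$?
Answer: $4096$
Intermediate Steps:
$P{\left(g,J \right)} = \sqrt{4 + g}$
$d{\left(v,N \right)} = 6$ ($d{\left(v,N \right)} = \sqrt{4 + 5} \cdot 2 = \sqrt{9} \cdot 2 = 3 \cdot 2 = 6$)
$b{\left(f,O \right)} = - 5 O \left(-5 + O\right)$ ($b{\left(f,O \right)} = - 5 \left(-5 + O\right) O = - 5 O \left(-5 + O\right)$)
$\left(b{\left(8,d{\left(0,-1 \right)} \right)} - 34\right) \left(-64\right) = \left(5 \cdot 6 \left(5 - 6\right) - 34\right) \left(-64\right) = \left(5 \cdot 6 \left(-1\right) - 34\right) \left(-64\right) = \left(-30 - 34\right) \left(-64\right) = \left(-64\right) \left(-64\right) = 4096$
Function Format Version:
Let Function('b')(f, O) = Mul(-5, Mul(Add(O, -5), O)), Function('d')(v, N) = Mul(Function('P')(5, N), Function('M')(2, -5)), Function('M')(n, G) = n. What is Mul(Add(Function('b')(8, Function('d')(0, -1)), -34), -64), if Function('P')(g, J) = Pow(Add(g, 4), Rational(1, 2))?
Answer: 4096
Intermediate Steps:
Function('P')(g, J) = Pow(Add(4, g), Rational(1, 2))
Function('d')(v, N) = 6 (Function('d')(v, N) = Mul(Pow(Add(4, 5), Rational(1, 2)), 2) = Mul(Pow(9, Rational(1, 2)), 2) = Mul(3, 2) = 6)
Function('b')(f, O) = Mul(-5, O, Add(-5, O)) (Function('b')(f, O) = Mul(-5, Mul(Add(-5, O), O)) = Mul(-5, Mul(O, Add(-5, O))) = Mul(-5, O, Add(-5, O)))
Mul(Add(Function('b')(8, Function('d')(0, -1)), -34), -64) = Mul(Add(Mul(5, 6, Add(5, Mul(-1, 6))), -34), -64) = Mul(Add(Mul(5, 6, Add(5, -6)), -34), -64) = Mul(Add(Mul(5, 6, -1), -34), -64) = Mul(Add(-30, -34), -64) = Mul(-64, -64) = 4096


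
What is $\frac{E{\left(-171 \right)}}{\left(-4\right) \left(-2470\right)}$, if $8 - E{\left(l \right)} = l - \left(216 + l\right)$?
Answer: $\frac{28}{1235} \approx 0.022672$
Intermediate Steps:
$E{\left(l \right)} = 224$ ($E{\left(l \right)} = 8 - \left(l - \left(216 + l\right)\right) = 8 - -216 = 8 + 216 = 224$)
$\frac{E{\left(-171 \right)}}{\left(-4\right) \left(-2470\right)} = \frac{224}{\left(-4\right) \left(-2470\right)} = \frac{224}{9880} = 224 \cdot \frac{1}{9880} = \frac{28}{1235}$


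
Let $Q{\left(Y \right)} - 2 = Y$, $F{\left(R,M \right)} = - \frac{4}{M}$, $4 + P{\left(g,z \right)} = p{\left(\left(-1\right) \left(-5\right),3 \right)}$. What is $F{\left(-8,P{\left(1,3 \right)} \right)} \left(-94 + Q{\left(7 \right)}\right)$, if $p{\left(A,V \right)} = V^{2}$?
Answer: $68$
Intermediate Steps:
$P{\left(g,z \right)} = 5$ ($P{\left(g,z \right)} = -4 + 3^{2} = -4 + 9 = 5$)
$Q{\left(Y \right)} = 2 + Y$
$F{\left(-8,P{\left(1,3 \right)} \right)} \left(-94 + Q{\left(7 \right)}\right) = - \frac{4}{5} \left(-94 + \left(2 + 7\right)\right) = \left(-4\right) \frac{1}{5} \left(-94 + 9\right) = \left(- \frac{4}{5}\right) \left(-85\right) = 68$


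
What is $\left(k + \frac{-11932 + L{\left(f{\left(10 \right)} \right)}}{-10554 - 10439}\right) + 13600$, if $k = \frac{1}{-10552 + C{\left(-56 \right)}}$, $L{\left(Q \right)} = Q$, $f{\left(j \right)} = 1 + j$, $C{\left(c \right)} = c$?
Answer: $\frac{432680193625}{31813392} \approx 13601.0$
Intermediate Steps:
$k = - \frac{1}{10608}$ ($k = \frac{1}{-10552 - 56} = \frac{1}{-10608} = - \frac{1}{10608} \approx -9.4268 \cdot 10^{-5}$)
$\left(k + \frac{-11932 + L{\left(f{\left(10 \right)} \right)}}{-10554 - 10439}\right) + 13600 = \left(- \frac{1}{10608} + \frac{-11932 + \left(1 + 10\right)}{-10554 - 10439}\right) + 13600 = \left(- \frac{1}{10608} + \frac{-11932 + 11}{-20993}\right) + 13600 = \left(- \frac{1}{10608} - - \frac{1703}{2999}\right) + 13600 = \left(- \frac{1}{10608} + \frac{1703}{2999}\right) + 13600 = \frac{18062425}{31813392} + 13600 = \frac{432680193625}{31813392}$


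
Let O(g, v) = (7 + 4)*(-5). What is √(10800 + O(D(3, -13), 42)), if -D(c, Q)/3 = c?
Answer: √10745 ≈ 103.66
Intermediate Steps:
D(c, Q) = -3*c
O(g, v) = -55 (O(g, v) = 11*(-5) = -55)
√(10800 + O(D(3, -13), 42)) = √(10800 - 55) = √10745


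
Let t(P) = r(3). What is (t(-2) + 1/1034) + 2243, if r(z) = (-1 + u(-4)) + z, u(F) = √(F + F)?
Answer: 2321331/1034 + 2*I*√2 ≈ 2245.0 + 2.8284*I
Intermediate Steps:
u(F) = √2*√F (u(F) = √(2*F) = √2*√F)
r(z) = -1 + z + 2*I*√2 (r(z) = (-1 + √2*√(-4)) + z = (-1 + √2*(2*I)) + z = (-1 + 2*I*√2) + z = -1 + z + 2*I*√2)
t(P) = 2 + 2*I*√2 (t(P) = -1 + 3 + 2*I*√2 = 2 + 2*I*√2)
(t(-2) + 1/1034) + 2243 = ((2 + 2*I*√2) + 1/1034) + 2243 = (2069/1034 + 2*I*√2) + 2243 = 2321331/1034 + 2*I*√2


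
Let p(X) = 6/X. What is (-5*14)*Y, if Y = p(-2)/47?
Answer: 210/47 ≈ 4.4681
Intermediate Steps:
Y = -3/47 (Y = (6/(-2))/47 = (6*(-½))*(1/47) = -3*1/47 = -3/47 ≈ -0.063830)
(-5*14)*Y = -5*14*(-3/47) = -70*(-3/47) = 210/47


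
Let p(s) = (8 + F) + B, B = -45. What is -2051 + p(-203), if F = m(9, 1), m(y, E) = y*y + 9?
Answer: -1998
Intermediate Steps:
m(y, E) = 9 + y² (m(y, E) = y² + 9 = 9 + y²)
F = 90 (F = 9 + 9² = 9 + 81 = 90)
p(s) = 53 (p(s) = (8 + 90) - 45 = 98 - 45 = 53)
-2051 + p(-203) = -2051 + 53 = -1998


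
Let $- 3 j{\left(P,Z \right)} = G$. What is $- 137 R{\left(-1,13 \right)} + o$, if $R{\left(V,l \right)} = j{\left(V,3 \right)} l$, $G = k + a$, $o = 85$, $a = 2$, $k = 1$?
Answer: $1866$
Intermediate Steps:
$G = 3$ ($G = 1 + 2 = 3$)
$j{\left(P,Z \right)} = -1$ ($j{\left(P,Z \right)} = \left(- \frac{1}{3}\right) 3 = -1$)
$R{\left(V,l \right)} = - l$
$- 137 R{\left(-1,13 \right)} + o = - 137 \left(\left(-1\right) 13\right) + 85 = \left(-137\right) \left(-13\right) + 85 = 1781 + 85 = 1866$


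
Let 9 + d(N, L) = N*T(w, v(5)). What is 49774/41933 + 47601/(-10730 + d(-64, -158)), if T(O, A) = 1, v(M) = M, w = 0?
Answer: -486114737/151000733 ≈ -3.2193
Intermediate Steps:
d(N, L) = -9 + N (d(N, L) = -9 + N*1 = -9 + N)
49774/41933 + 47601/(-10730 + d(-64, -158)) = 49774/41933 + 47601/(-10730 + (-9 - 64)) = 49774*(1/41933) + 47601/(-10730 - 73) = 49774/41933 + 47601/(-10803) = 49774/41933 + 47601*(-1/10803) = 49774/41933 - 15867/3601 = -486114737/151000733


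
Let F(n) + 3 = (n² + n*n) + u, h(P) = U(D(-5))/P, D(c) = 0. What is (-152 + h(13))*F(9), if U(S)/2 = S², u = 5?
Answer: -24928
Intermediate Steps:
U(S) = 2*S²
h(P) = 0 (h(P) = (2*0²)/P = (2*0)/P = 0/P = 0)
F(n) = 2 + 2*n² (F(n) = -3 + ((n² + n*n) + 5) = -3 + ((n² + n²) + 5) = -3 + (2*n² + 5) = -3 + (5 + 2*n²) = 2 + 2*n²)
(-152 + h(13))*F(9) = (-152 + 0)*(2 + 2*9²) = -152*(2 + 2*81) = -152*(2 + 162) = -152*164 = -24928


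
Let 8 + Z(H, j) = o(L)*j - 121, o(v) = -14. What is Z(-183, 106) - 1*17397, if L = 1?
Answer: -19010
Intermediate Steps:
Z(H, j) = -129 - 14*j (Z(H, j) = -8 + (-14*j - 121) = -8 + (-121 - 14*j) = -129 - 14*j)
Z(-183, 106) - 1*17397 = (-129 - 14*106) - 1*17397 = (-129 - 1484) - 17397 = -1613 - 17397 = -19010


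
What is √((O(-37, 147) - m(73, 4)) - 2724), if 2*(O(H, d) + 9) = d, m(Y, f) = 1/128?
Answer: I*√680834/16 ≈ 51.57*I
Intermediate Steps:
m(Y, f) = 1/128
O(H, d) = -9 + d/2
√((O(-37, 147) - m(73, 4)) - 2724) = √(((-9 + (½)*147) - 1*1/128) - 2724) = √(((-9 + 147/2) - 1/128) - 2724) = √((129/2 - 1/128) - 2724) = √(8255/128 - 2724) = √(-340417/128) = I*√680834/16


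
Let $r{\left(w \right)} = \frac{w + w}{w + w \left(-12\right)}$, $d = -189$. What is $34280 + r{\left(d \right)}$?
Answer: $\frac{377078}{11} \approx 34280.0$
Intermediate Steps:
$r{\left(w \right)} = - \frac{2}{11}$ ($r{\left(w \right)} = \frac{2 w}{w - 12 w} = \frac{2 w}{\left(-11\right) w} = 2 w \left(- \frac{1}{11 w}\right) = - \frac{2}{11}$)
$34280 + r{\left(d \right)} = 34280 - \frac{2}{11} = \frac{377078}{11}$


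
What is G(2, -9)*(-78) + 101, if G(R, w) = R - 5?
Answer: 335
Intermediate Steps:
G(R, w) = -5 + R
G(2, -9)*(-78) + 101 = (-5 + 2)*(-78) + 101 = -3*(-78) + 101 = 234 + 101 = 335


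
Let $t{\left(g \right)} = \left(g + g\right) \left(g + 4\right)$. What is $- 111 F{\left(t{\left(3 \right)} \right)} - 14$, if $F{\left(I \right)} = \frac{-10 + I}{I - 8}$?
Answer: $- \frac{2014}{17} \approx -118.47$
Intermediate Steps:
$t{\left(g \right)} = 2 g \left(4 + g\right)$
$F{\left(I \right)} = \frac{-10 + I}{-8 + I}$
$- 111 F{\left(t{\left(3 \right)} \right)} - 14 = - 111 \frac{-10 + 2 \cdot 3 \left(4 + 3\right)}{-8 + 2 \cdot 3 \left(4 + 3\right)} - 14 = - 111 \frac{-10 + 2 \cdot 3 \cdot 7}{-8 + 2 \cdot 3 \cdot 7} - 14 = - 111 \frac{-10 + 42}{-8 + 42} - 14 = - 111 \cdot \frac{1}{34} \cdot 32 - 14 = \left(-111\right) \frac{16}{17} - 14 = - \frac{1776}{17} - 14 = - \frac{2014}{17}$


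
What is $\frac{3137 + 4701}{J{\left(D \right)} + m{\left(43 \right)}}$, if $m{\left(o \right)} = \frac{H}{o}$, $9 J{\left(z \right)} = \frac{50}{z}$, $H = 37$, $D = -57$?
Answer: $\frac{172898442}{16831} \approx 10273.0$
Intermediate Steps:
$J{\left(z \right)} = \frac{50}{9 z}$ ($J{\left(z \right)} = \frac{50 \frac{1}{z}}{9} = \frac{50}{9 z}$)
$m{\left(o \right)} = \frac{37}{o}$
$\frac{3137 + 4701}{J{\left(D \right)} + m{\left(43 \right)}} = \frac{3137 + 4701}{\frac{50}{9 \left(-57\right)} + \frac{37}{43}} = \frac{7838}{\frac{50}{9} \left(- \frac{1}{57}\right) + 37 \cdot \frac{1}{43}} = \frac{7838}{- \frac{50}{513} + \frac{37}{43}} = \frac{7838}{\frac{16831}{22059}} = 7838 \cdot \frac{22059}{16831} = \frac{172898442}{16831}$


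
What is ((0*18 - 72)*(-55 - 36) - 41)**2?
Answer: 42393121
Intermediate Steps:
((0*18 - 72)*(-55 - 36) - 41)**2 = ((0 - 72)*(-91) - 41)**2 = (-72*(-91) - 41)**2 = (6552 - 41)**2 = 6511**2 = 42393121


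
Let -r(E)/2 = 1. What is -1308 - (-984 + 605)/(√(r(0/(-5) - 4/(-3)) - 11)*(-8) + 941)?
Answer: -1158940765/886313 + 3032*I*√13/886313 ≈ -1307.6 + 0.012334*I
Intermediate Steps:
r(E) = -2 (r(E) = -2*1 = -2)
-1308 - (-984 + 605)/(√(r(0/(-5) - 4/(-3)) - 11)*(-8) + 941) = -1308 - (-984 + 605)/(√(-2 - 11)*(-8) + 941) = -1308 - (-379)/(√(-13)*(-8) + 941) = -1308 - (-379)/((I*√13)*(-8) + 941) = -1308 - (-379)/(-8*I*√13 + 941) = -1308 - (-379)/(941 - 8*I*√13) = -1308 + 379/(941 - 8*I*√13)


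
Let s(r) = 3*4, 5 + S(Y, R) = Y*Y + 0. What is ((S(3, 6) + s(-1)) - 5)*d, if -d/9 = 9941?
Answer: -984159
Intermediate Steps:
S(Y, R) = -5 + Y² (S(Y, R) = -5 + (Y*Y + 0) = -5 + (Y² + 0) = -5 + Y²)
d = -89469 (d = -9*9941 = -89469)
s(r) = 12
((S(3, 6) + s(-1)) - 5)*d = (((-5 + 3²) + 12) - 5)*(-89469) = (((-5 + 9) + 12) - 5)*(-89469) = ((4 + 12) - 5)*(-89469) = (16 - 5)*(-89469) = 11*(-89469) = -984159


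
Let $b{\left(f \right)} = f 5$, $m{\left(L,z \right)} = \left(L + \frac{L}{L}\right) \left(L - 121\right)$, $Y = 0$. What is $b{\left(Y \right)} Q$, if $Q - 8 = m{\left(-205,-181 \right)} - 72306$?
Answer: $0$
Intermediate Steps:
$m{\left(L,z \right)} = \left(1 + L\right) \left(-121 + L\right)$ ($m{\left(L,z \right)} = \left(L + 1\right) \left(-121 + L\right) = \left(1 + L\right) \left(-121 + L\right)$)
$b{\left(f \right)} = 5 f$
$Q = -5794$ ($Q = 8 - 5802 = -5794$)
$b{\left(Y \right)} Q = 5 \cdot 0 \left(-5794\right) = 0 \left(-5794\right) = 0$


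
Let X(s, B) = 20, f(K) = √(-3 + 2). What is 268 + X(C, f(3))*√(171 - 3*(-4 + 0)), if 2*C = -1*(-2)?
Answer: 268 + 20*√183 ≈ 538.55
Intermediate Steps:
f(K) = I (f(K) = √(-1) = I)
C = 1 (C = (-1*(-2))/2 = (½)*2 = 1)
268 + X(C, f(3))*√(171 - 3*(-4 + 0)) = 268 + 20*√(171 - 3*(-4 + 0)) = 268 + 20*√(171 - 3*(-4)) = 268 + 20*√(171 + 12) = 268 + 20*√183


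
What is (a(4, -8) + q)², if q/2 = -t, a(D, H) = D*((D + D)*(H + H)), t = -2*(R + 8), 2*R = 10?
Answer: 211600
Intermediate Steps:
R = 5 (R = (½)*10 = 5)
t = -26 (t = -2*(5 + 8) = -2*13 = -26)
a(D, H) = 4*H*D² (a(D, H) = D*((2*D)*(2*H)) = D*(4*D*H) = 4*H*D²)
q = 52 (q = 2*(-1*(-26)) = 2*26 = 52)
(a(4, -8) + q)² = (4*(-8)*4² + 52)² = (4*(-8)*16 + 52)² = (-512 + 52)² = (-460)² = 211600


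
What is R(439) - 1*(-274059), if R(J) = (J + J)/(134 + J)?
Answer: 157036685/573 ≈ 2.7406e+5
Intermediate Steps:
R(J) = 2*J/(134 + J) (R(J) = (2*J)/(134 + J) = 2*J/(134 + J))
R(439) - 1*(-274059) = 2*439/(134 + 439) - 1*(-274059) = 2*439/573 + 274059 = 2*439*(1/573) + 274059 = 878/573 + 274059 = 157036685/573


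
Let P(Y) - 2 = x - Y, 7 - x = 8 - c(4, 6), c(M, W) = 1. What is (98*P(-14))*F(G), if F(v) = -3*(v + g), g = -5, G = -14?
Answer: 89376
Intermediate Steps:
x = 0 (x = 7 - (8 - 1*1) = 7 - (8 - 1) = 7 - 1*7 = 7 - 7 = 0)
F(v) = 15 - 3*v (F(v) = -3*(v - 5) = -3*(-5 + v) = 15 - 3*v)
P(Y) = 2 - Y (P(Y) = 2 + (0 - Y) = 2 - Y)
(98*P(-14))*F(G) = (98*(2 - 1*(-14)))*(15 - 3*(-14)) = (98*(2 + 14))*(15 + 42) = (98*16)*57 = 1568*57 = 89376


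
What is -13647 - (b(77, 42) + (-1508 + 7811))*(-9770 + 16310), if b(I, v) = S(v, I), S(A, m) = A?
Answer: -41509947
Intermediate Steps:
b(I, v) = v
-13647 - (b(77, 42) + (-1508 + 7811))*(-9770 + 16310) = -13647 - (42 + (-1508 + 7811))*(-9770 + 16310) = -13647 - (42 + 6303)*6540 = -13647 - 6345*6540 = -13647 - 1*41496300 = -13647 - 41496300 = -41509947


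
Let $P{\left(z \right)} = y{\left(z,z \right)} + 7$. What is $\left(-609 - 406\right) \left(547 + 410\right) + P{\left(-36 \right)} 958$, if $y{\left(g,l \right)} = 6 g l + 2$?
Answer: $6486675$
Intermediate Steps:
$y{\left(g,l \right)} = 2 + 6 g l$ ($y{\left(g,l \right)} = 6 g l + 2 = 2 + 6 g l$)
$P{\left(z \right)} = 9 + 6 z^{2}$ ($P{\left(z \right)} = \left(2 + 6 z z\right) + 7 = \left(2 + 6 z^{2}\right) + 7 = 9 + 6 z^{2}$)
$\left(-609 - 406\right) \left(547 + 410\right) + P{\left(-36 \right)} 958 = \left(-609 - 406\right) \left(547 + 410\right) + \left(9 + 6 \left(-36\right)^{2}\right) 958 = \left(-1015\right) 957 + \left(9 + 6 \cdot 1296\right) 958 = -971355 + \left(9 + 7776\right) 958 = -971355 + 7785 \cdot 958 = -971355 + 7458030 = 6486675$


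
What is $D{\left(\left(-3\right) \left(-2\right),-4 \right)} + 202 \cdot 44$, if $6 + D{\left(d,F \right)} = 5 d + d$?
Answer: $8918$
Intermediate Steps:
$D{\left(d,F \right)} = -6 + 6 d$ ($D{\left(d,F \right)} = -6 + \left(5 d + d\right) = -6 + 6 d$)
$D{\left(\left(-3\right) \left(-2\right),-4 \right)} + 202 \cdot 44 = \left(-6 + 6 \left(\left(-3\right) \left(-2\right)\right)\right) + 202 \cdot 44 = \left(-6 + 6 \cdot 6\right) + 8888 = \left(-6 + 36\right) + 8888 = 30 + 8888 = 8918$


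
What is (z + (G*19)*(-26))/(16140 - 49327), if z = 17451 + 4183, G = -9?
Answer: -26080/33187 ≈ -0.78585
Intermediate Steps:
z = 21634
(z + (G*19)*(-26))/(16140 - 49327) = (21634 - 9*19*(-26))/(16140 - 49327) = (21634 - 171*(-26))/(-33187) = (21634 + 4446)*(-1/33187) = 26080*(-1/33187) = -26080/33187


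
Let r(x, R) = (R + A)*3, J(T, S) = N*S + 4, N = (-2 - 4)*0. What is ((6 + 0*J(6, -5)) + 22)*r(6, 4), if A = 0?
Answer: 336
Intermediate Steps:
N = 0 (N = -6*0 = 0)
J(T, S) = 4 (J(T, S) = 0*S + 4 = 0 + 4 = 4)
r(x, R) = 3*R (r(x, R) = (R + 0)*3 = R*3 = 3*R)
((6 + 0*J(6, -5)) + 22)*r(6, 4) = ((6 + 0*4) + 22)*(3*4) = ((6 + 0) + 22)*12 = (6 + 22)*12 = 28*12 = 336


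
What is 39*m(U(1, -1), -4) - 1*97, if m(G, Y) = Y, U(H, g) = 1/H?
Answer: -253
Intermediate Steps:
39*m(U(1, -1), -4) - 1*97 = 39*(-4) - 1*97 = -156 - 97 = -253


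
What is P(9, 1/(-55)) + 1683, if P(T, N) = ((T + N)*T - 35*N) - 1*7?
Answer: 96661/55 ≈ 1757.5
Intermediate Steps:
P(T, N) = -7 - 35*N + T*(N + T) (P(T, N) = ((N + T)*T - 35*N) - 7 = (T*(N + T) - 35*N) - 7 = (-35*N + T*(N + T)) - 7 = -7 - 35*N + T*(N + T))
P(9, 1/(-55)) + 1683 = (-7 + 9² - 35/(-55) + 9/(-55)) + 1683 = (-7 + 81 - 35*(-1/55) - 1/55*9) + 1683 = (-7 + 81 + 7/11 - 9/55) + 1683 = 4096/55 + 1683 = 96661/55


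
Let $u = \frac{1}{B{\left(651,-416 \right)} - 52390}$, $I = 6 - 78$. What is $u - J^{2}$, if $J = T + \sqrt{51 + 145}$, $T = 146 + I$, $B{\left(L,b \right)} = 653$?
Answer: $- \frac{400651329}{51737} \approx -7744.0$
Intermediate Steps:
$I = -72$
$T = 74$ ($T = 146 - 72 = 74$)
$J = 88$ ($J = 74 + \sqrt{51 + 145} = 74 + \sqrt{196} = 74 + 14 = 88$)
$u = - \frac{1}{51737}$ ($u = \frac{1}{653 - 52390} = \frac{1}{-51737} = - \frac{1}{51737} \approx -1.9329 \cdot 10^{-5}$)
$u - J^{2} = - \frac{1}{51737} - 88^{2} = - \frac{1}{51737} - 7744 = - \frac{400651329}{51737}$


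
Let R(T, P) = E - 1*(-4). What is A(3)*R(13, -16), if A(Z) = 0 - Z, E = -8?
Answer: 12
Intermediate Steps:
A(Z) = -Z
R(T, P) = -4 (R(T, P) = -8 - 1*(-4) = -8 + 4 = -4)
A(3)*R(13, -16) = -1*3*(-4) = -3*(-4) = 12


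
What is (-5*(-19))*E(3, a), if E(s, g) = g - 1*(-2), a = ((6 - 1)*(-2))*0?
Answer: 190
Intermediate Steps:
a = 0 (a = (5*(-2))*0 = -10*0 = 0)
E(s, g) = 2 + g (E(s, g) = g + 2 = 2 + g)
(-5*(-19))*E(3, a) = (-5*(-19))*(2 + 0) = 95*2 = 190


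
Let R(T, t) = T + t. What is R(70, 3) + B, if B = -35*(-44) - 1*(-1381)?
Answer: 2994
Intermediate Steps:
B = 2921 (B = 1540 + 1381 = 2921)
R(70, 3) + B = (70 + 3) + 2921 = 73 + 2921 = 2994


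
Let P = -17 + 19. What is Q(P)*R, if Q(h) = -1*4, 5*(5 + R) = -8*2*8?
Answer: 612/5 ≈ 122.40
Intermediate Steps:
R = -153/5 (R = -5 + (-8*2*8)/5 = -5 + (-16*8)/5 = -5 + (⅕)*(-128) = -5 - 128/5 = -153/5 ≈ -30.600)
P = 2
Q(h) = -4
Q(P)*R = -4*(-153/5) = 612/5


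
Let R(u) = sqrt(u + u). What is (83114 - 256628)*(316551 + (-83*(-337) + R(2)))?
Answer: -59779737336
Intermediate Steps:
R(u) = sqrt(2)*sqrt(u) (R(u) = sqrt(2*u) = sqrt(2)*sqrt(u))
(83114 - 256628)*(316551 + (-83*(-337) + R(2))) = (83114 - 256628)*(316551 + (-83*(-337) + sqrt(2)*sqrt(2))) = -173514*(316551 + (27971 + 2)) = -173514*(316551 + 27973) = -173514*344524 = -59779737336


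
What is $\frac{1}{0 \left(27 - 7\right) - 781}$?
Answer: $- \frac{1}{781} \approx -0.0012804$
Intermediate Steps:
$\frac{1}{0 \left(27 - 7\right) - 781} = \frac{1}{0 \cdot 20 - 781} = \frac{1}{0 - 781} = \frac{1}{-781} = - \frac{1}{781}$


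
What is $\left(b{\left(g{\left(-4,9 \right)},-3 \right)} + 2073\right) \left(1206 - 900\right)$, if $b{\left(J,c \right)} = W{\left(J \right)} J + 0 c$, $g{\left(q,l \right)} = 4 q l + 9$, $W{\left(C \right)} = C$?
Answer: $6211188$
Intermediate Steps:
$g{\left(q,l \right)} = 9 + 4 l q$ ($g{\left(q,l \right)} = 4 l q + 9 = 9 + 4 l q$)
$b{\left(J,c \right)} = J^{2}$ ($b{\left(J,c \right)} = J J + 0 c = J^{2} + 0 = J^{2}$)
$\left(b{\left(g{\left(-4,9 \right)},-3 \right)} + 2073\right) \left(1206 - 900\right) = \left(\left(9 + 4 \cdot 9 \left(-4\right)\right)^{2} + 2073\right) \left(1206 - 900\right) = \left(\left(9 - 144\right)^{2} + 2073\right) \left(1206 - 900\right) = \left(\left(-135\right)^{2} + 2073\right) 306 = \left(18225 + 2073\right) 306 = 20298 \cdot 306 = 6211188$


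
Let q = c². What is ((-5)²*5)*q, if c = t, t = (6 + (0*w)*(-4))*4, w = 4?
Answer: 72000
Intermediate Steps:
t = 24 (t = (6 + (0*4)*(-4))*4 = (6 + 0*(-4))*4 = (6 + 0)*4 = 6*4 = 24)
c = 24
q = 576 (q = 24² = 576)
((-5)²*5)*q = ((-5)²*5)*576 = (25*5)*576 = 125*576 = 72000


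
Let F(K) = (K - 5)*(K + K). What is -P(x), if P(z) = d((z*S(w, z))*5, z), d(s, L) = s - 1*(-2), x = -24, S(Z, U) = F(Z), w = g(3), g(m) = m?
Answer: -1442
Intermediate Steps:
w = 3
F(K) = 2*K*(-5 + K) (F(K) = (-5 + K)*(2*K) = 2*K*(-5 + K))
S(Z, U) = 2*Z*(-5 + Z)
d(s, L) = 2 + s (d(s, L) = s + 2 = 2 + s)
P(z) = 2 - 60*z (P(z) = 2 + (z*(2*3*(-5 + 3)))*5 = 2 + (z*(2*3*(-2)))*5 = 2 + (z*(-12))*5 = 2 - 12*z*5 = 2 - 60*z)
-P(x) = -(2 - 60*(-24)) = -(2 + 1440) = -1*1442 = -1442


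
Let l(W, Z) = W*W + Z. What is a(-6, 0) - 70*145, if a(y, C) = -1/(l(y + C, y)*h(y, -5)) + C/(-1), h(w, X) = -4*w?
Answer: -7308001/720 ≈ -10150.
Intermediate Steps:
l(W, Z) = Z + W**2 (l(W, Z) = W**2 + Z = Z + W**2)
a(y, C) = -C + 1/(4*y*(y + (C + y)**2)) (a(y, C) = -1/((y + (y + C)**2)*(-4*y)) + C/(-1) = -1/((y + (C + y)**2)*(-4*y)) + C*(-1) = -1/((-4*y*(y + (C + y)**2))) - C = -(-1)/(4*y*(y + (C + y)**2)) - C = 1/(4*y*(y + (C + y)**2)) - C = -C + 1/(4*y*(y + (C + y)**2)))
a(-6, 0) - 70*145 = (1/4 - 1*0*(-6)*(-6 + (0 - 6)**2))/((-6)*(-6 + (0 - 6)**2)) - 70*145 = -(1/4 - 1*0*(-6)*(-6 + (-6)**2))/(6*(-6 + (-6)**2)) - 10150 = -(1/4 - 1*0*(-6)*(-6 + 36))/(6*(-6 + 36)) - 10150 = -1/6*(1/4 - 1*0*(-6)*30)/30 - 10150 = -1/6*1/30*(1/4 + 0) - 10150 = -1/6*1/30*1/4 - 10150 = -1/720 - 10150 = -7308001/720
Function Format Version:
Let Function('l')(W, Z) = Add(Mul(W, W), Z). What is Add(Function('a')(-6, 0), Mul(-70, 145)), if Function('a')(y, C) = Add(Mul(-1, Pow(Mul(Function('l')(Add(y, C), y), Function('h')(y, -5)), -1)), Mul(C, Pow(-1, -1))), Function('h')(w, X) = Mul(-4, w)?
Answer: Rational(-7308001, 720) ≈ -10150.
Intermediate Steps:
Function('l')(W, Z) = Add(Z, Pow(W, 2)) (Function('l')(W, Z) = Add(Pow(W, 2), Z) = Add(Z, Pow(W, 2)))
Function('a')(y, C) = Add(Mul(-1, C), Mul(Rational(1, 4), Pow(y, -1), Pow(Add(y, Pow(Add(C, y), 2)), -1))) (Function('a')(y, C) = Add(Mul(-1, Pow(Mul(Add(y, Pow(Add(y, C), 2)), Mul(-4, y)), -1)), Mul(C, Pow(-1, -1))) = Add(Mul(-1, Pow(Mul(Add(y, Pow(Add(C, y), 2)), Mul(-4, y)), -1)), Mul(C, -1)) = Add(Mul(-1, Pow(Mul(-4, y, Add(y, Pow(Add(C, y), 2))), -1)), Mul(-1, C)) = Add(Mul(-1, Mul(Rational(-1, 4), Pow(y, -1), Pow(Add(y, Pow(Add(C, y), 2)), -1))), Mul(-1, C)) = Add(Mul(Rational(1, 4), Pow(y, -1), Pow(Add(y, Pow(Add(C, y), 2)), -1)), Mul(-1, C)) = Add(Mul(-1, C), Mul(Rational(1, 4), Pow(y, -1), Pow(Add(y, Pow(Add(C, y), 2)), -1))))
Add(Function('a')(-6, 0), Mul(-70, 145)) = Add(Mul(Pow(-6, -1), Pow(Add(-6, Pow(Add(0, -6), 2)), -1), Add(Rational(1, 4), Mul(-1, 0, -6, Add(-6, Pow(Add(0, -6), 2))))), Mul(-70, 145)) = Add(Mul(Rational(-1, 6), Pow(Add(-6, Pow(-6, 2)), -1), Add(Rational(1, 4), Mul(-1, 0, -6, Add(-6, Pow(-6, 2))))), -10150) = Add(Mul(Rational(-1, 6), Pow(Add(-6, 36), -1), Add(Rational(1, 4), Mul(-1, 0, -6, Add(-6, 36)))), -10150) = Add(Mul(Rational(-1, 6), Pow(30, -1), Add(Rational(1, 4), Mul(-1, 0, -6, 30))), -10150) = Add(Mul(Rational(-1, 6), Rational(1, 30), Add(Rational(1, 4), 0)), -10150) = Add(Mul(Rational(-1, 6), Rational(1, 30), Rational(1, 4)), -10150) = Add(Rational(-1, 720), -10150) = Rational(-7308001, 720)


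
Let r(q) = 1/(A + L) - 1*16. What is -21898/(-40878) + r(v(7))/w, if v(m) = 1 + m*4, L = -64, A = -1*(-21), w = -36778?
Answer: 17329422317/32323338306 ≈ 0.53613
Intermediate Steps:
A = 21
v(m) = 1 + 4*m
r(q) = -689/43 (r(q) = 1/(21 - 64) - 1*16 = 1/(-43) - 16 = -1/43 - 16 = -689/43)
-21898/(-40878) + r(v(7))/w = -21898/(-40878) - 689/43/(-36778) = -21898*(-1/40878) - 689/43*(-1/36778) = 10949/20439 + 689/1581454 = 17329422317/32323338306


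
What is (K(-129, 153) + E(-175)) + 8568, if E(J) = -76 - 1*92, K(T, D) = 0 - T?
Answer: 8529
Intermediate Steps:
K(T, D) = -T
E(J) = -168 (E(J) = -76 - 92 = -168)
(K(-129, 153) + E(-175)) + 8568 = (-1*(-129) - 168) + 8568 = (129 - 168) + 8568 = -39 + 8568 = 8529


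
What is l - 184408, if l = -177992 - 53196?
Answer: -415596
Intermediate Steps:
l = -231188
l - 184408 = -231188 - 184408 = -415596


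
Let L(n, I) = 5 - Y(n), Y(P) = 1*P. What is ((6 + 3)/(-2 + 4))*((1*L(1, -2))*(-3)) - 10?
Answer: -64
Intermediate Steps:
Y(P) = P
L(n, I) = 5 - n
((6 + 3)/(-2 + 4))*((1*L(1, -2))*(-3)) - 10 = ((6 + 3)/(-2 + 4))*((1*(5 - 1*1))*(-3)) - 10 = (9/2)*((1*(5 - 1))*(-3)) - 10 = (9*(½))*((1*4)*(-3)) - 10 = 9*(4*(-3))/2 - 10 = (9/2)*(-12) - 10 = -54 - 10 = -64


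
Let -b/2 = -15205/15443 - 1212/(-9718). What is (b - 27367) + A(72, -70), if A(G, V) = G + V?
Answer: -2053273154731/75037537 ≈ -27363.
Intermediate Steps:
b = 129045274/75037537 (b = -2*(-15205/15443 - 1212/(-9718)) = -2*(-15205*1/15443 - 1212*(-1/9718)) = -2*(-15205/15443 + 606/4859) = -2*(-64522637/75037537) = 129045274/75037537 ≈ 1.7197)
(b - 27367) + A(72, -70) = (129045274/75037537 - 27367) + (72 - 70) = -2053423229805/75037537 + 2 = -2053273154731/75037537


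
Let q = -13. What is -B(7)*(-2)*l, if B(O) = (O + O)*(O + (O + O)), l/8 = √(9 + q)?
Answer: 9408*I ≈ 9408.0*I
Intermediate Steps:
l = 16*I (l = 8*√(9 - 13) = 8*√(-4) = 8*(2*I) = 16*I ≈ 16.0*I)
B(O) = 6*O² (B(O) = (2*O)*(O + 2*O) = (2*O)*(3*O) = 6*O²)
-B(7)*(-2)*l = -(6*7²)*(-2)*16*I = -(6*49)*(-2)*16*I = -294*(-2)*16*I = -(-588)*16*I = -(-9408)*I = 9408*I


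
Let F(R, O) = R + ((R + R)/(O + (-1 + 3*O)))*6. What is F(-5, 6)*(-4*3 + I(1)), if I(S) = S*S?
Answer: 1925/23 ≈ 83.696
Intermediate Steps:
I(S) = S²
F(R, O) = R + 12*R/(-1 + 4*O) (F(R, O) = R + ((2*R)/(-1 + 4*O))*6 = R + (2*R/(-1 + 4*O))*6 = R + 12*R/(-1 + 4*O))
F(-5, 6)*(-4*3 + I(1)) = (-5*(11 + 4*6)/(-1 + 4*6))*(-4*3 + 1²) = (-5*(11 + 24)/(-1 + 24))*(-12 + 1) = -5*35/23*(-11) = -5*1/23*35*(-11) = -175/23*(-11) = 1925/23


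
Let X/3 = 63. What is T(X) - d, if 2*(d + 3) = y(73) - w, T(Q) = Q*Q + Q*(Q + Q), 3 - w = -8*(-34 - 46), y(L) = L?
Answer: 106811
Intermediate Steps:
w = -637 (w = 3 - (-8)*(-34 - 46) = 3 - (-8)*(-80) = 3 - 1*640 = 3 - 640 = -637)
X = 189 (X = 3*63 = 189)
T(Q) = 3*Q**2 (T(Q) = Q**2 + Q*(2*Q) = Q**2 + 2*Q**2 = 3*Q**2)
d = 352 (d = -3 + (73 - 1*(-637))/2 = -3 + (73 + 637)/2 = -3 + (1/2)*710 = -3 + 355 = 352)
T(X) - d = 3*189**2 - 1*352 = 3*35721 - 352 = 107163 - 352 = 106811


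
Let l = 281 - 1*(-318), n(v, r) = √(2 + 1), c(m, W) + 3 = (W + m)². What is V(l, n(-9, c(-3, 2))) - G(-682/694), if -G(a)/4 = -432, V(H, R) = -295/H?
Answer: -1035367/599 ≈ -1728.5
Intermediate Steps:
c(m, W) = -3 + (W + m)²
n(v, r) = √3
l = 599 (l = 281 + 318 = 599)
G(a) = 1728 (G(a) = -4*(-432) = 1728)
V(l, n(-9, c(-3, 2))) - G(-682/694) = -295/599 - 1*1728 = -295*1/599 - 1728 = -295/599 - 1728 = -1035367/599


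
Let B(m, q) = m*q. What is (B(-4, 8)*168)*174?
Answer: -935424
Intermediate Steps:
(B(-4, 8)*168)*174 = (-4*8*168)*174 = -32*168*174 = -5376*174 = -935424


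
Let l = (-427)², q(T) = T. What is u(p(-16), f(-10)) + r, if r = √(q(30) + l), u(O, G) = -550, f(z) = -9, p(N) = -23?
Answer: -550 + 17*√631 ≈ -122.96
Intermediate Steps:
l = 182329
r = 17*√631 (r = √(30 + 182329) = √182359 = 17*√631 ≈ 427.04)
u(p(-16), f(-10)) + r = -550 + 17*√631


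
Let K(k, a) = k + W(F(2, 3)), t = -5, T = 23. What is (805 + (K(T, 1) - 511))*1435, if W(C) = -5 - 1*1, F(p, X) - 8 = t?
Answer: 446285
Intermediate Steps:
F(p, X) = 3 (F(p, X) = 8 - 5 = 3)
W(C) = -6 (W(C) = -5 - 1 = -6)
K(k, a) = -6 + k (K(k, a) = k - 6 = -6 + k)
(805 + (K(T, 1) - 511))*1435 = (805 + ((-6 + 23) - 511))*1435 = (805 + (17 - 511))*1435 = (805 - 494)*1435 = 311*1435 = 446285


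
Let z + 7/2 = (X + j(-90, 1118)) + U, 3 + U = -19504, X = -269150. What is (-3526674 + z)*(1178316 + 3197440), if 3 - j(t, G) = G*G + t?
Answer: -22163928327618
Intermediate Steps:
j(t, G) = 3 - t - G² (j(t, G) = 3 - (G*G + t) = 3 - (G² + t) = 3 - (t + G²) = 3 + (-t - G²) = 3 - t - G²)
U = -19507 (U = -3 - 19504 = -19507)
z = -3076983/2 (z = -7/2 + ((-269150 + (3 - 1*(-90) - 1*1118²)) - 19507) = -7/2 + ((-269150 + (3 + 90 - 1*1249924)) - 19507) = -7/2 + ((-269150 + (3 + 90 - 1249924)) - 19507) = -7/2 + ((-269150 - 1249831) - 19507) = -7/2 + (-1518981 - 19507) = -7/2 - 1538488 = -3076983/2 ≈ -1.5385e+6)
(-3526674 + z)*(1178316 + 3197440) = (-3526674 - 3076983/2)*(1178316 + 3197440) = -10130331/2*4375756 = -22163928327618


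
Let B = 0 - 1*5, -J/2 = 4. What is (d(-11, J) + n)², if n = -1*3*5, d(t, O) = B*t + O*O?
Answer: 10816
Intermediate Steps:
J = -8 (J = -2*4 = -8)
B = -5 (B = 0 - 5 = -5)
d(t, O) = O² - 5*t (d(t, O) = -5*t + O*O = -5*t + O² = O² - 5*t)
n = -15 (n = -3*5 = -15)
(d(-11, J) + n)² = (((-8)² - 5*(-11)) - 15)² = ((64 + 55) - 15)² = (119 - 15)² = 104² = 10816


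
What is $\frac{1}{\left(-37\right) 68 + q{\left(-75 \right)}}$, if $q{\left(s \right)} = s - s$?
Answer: $- \frac{1}{2516} \approx -0.00039746$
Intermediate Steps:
$q{\left(s \right)} = 0$
$\frac{1}{\left(-37\right) 68 + q{\left(-75 \right)}} = \frac{1}{\left(-37\right) 68 + 0} = \frac{1}{-2516 + 0} = \frac{1}{-2516} = - \frac{1}{2516}$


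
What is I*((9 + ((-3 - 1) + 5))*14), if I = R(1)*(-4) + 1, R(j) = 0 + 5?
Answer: -2660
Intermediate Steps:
R(j) = 5
I = -19 (I = 5*(-4) + 1 = -20 + 1 = -19)
I*((9 + ((-3 - 1) + 5))*14) = -19*(9 + ((-3 - 1) + 5))*14 = -19*(9 + (-4 + 5))*14 = -19*(9 + 1)*14 = -190*14 = -19*140 = -2660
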